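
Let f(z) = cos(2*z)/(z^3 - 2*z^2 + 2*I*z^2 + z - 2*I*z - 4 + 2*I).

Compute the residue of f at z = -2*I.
Write f(z) = P(z)/Q(z) with P(z) = cos(2*z) and Q(z) = z^3 - 2*z^2 + 2*I*z^2 + z - 2*I*z - 4 + 2*I.
The denominator factors as Q(z) = (z - 2 + I)*(z + 2*I)*(z - I), so z = -2*I is a simple zero of Q and P is analytic there; z = -2*I is therefore a simple pole and
  Res(f, z₀) = P(z₀)/Q'(z₀).

Q'(z) = 3*z^2 - 4*z + 4*I*z + 1 - 2*I, so Q'(-2*I) = -3 + 6*I.
P(-2*I) = cosh(4).

Res(f, -2*I) = (cosh(4))/(-3 + 6*I) = (-1/15 - 2*I/15)*cosh(4)

Final answer: (-1/15 - 2*I/15)*cosh(4)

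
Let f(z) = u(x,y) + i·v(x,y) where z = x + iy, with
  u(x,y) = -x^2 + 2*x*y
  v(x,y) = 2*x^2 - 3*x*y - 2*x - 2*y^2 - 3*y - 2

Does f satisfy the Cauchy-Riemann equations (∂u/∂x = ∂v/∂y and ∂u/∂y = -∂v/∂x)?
∂u/∂x = -2*x + 2*y
∂v/∂y = -3*x - 4*y - 3
∂u/∂y = 2*x
∂v/∂x = 4*x - 3*y - 2
∂u/∂x ≠ ∂v/∂y and ∂u/∂y ≠ -∂v/∂x; the Cauchy-Riemann equations are not satisfied, so f is not analytic.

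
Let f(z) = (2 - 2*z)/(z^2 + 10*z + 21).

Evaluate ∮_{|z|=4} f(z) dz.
By the residue theorem, ∮_C f(z) dz = 2πi · (sum of the residues of f at the poles inside |z| = 4).

The denominator factors as (z + 3)*(z + 7), so the singularities of f are simple poles at z = -3, z = -7.
  |-3|² = 9 < 16 = 4², so this pole is inside the contour.
  |-7|² = 49 > 16 = 4², so this pole is outside the contour.

With P(z) = 2 - 2*z and Q(z) = z^2 + 10*z + 21, each pole is simple, so Res(f, z₀) = P(z₀)/Q'(z₀) with Q'(z) = 2*z + 10.
  Res(f, -3) = P(-3)/Q'(-3) = (8)/(4) = 2

∮_C f(z) dz = 2πi · (2) = 4*I*pi

Final answer: 4*I*pi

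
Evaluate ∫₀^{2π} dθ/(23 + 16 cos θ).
Let J = ∫₀^{2π} dθ/(23 + 16 cos θ).
Put z = e^{iθ}: then cos θ = (z + 1/z)/2, dθ = dz/(iz), and z runs once counterclockwise around |z| = 1:
  J = ∮_{|z|=1} 1/(23 + 16*(z + 1/z)/2) · dz/(iz) = (2/i) ∮_{|z|=1} dz/(16*z^2 + 46*z + 16).
The roots of 16*z^2 + 46*z + 16 are z = (-23 ± sqrt(23^2 - 16^2))/16, with sqrt(273) = sqrt(273); their product is 1, so only z₊ = -23/16 + sqrt(273)/16 lies inside the unit circle (z₋ = -23/16 - sqrt(273)/16 lies outside).
z₊ is a simple zero of q(z) = 16*z^2 + 46*z + 16, so Res(1/q, z₊) = 1/q'(z₊) with q'(z) = 32*z + 46; and q'(z₊) = 16*(z₊ - z₋) = 2*sqrt(273).
Therefore J = (2/i) · 2πi · 1/(2*sqrt(273)) = 2*pi/(sqrt(273)) = 2*sqrt(273)*pi/273

Final answer: 2*sqrt(273)*pi/273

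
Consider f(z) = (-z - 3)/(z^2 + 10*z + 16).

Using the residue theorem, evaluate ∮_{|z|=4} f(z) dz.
-I*pi/3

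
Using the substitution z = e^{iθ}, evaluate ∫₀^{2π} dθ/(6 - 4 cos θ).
Call the integral J. The integrand is 2π-periodic and we integrate over a full period, so shifting θ does not change the value (θ → θ + π flips the sign of the trig term). Hence
  J = ∫₀^{2π} dθ/(6 + 4 cos θ).
Put z = e^{iθ}: then cos θ = (z + 1/z)/2, dθ = dz/(iz), and z runs once counterclockwise around |z| = 1:
  J = ∮_{|z|=1} 1/(6 + 4*(z + 1/z)/2) · dz/(iz) = (2/i) ∮_{|z|=1} dz/(4*z^2 + 12*z + 4).
The roots of 4*z^2 + 12*z + 4 are z = (-6 ± sqrt(6^2 - 4^2))/4, with sqrt(20) = 2*sqrt(5); their product is 1, so only z₊ = -3/2 + sqrt(5)/2 lies inside the unit circle (z₋ = -3/2 - sqrt(5)/2 lies outside).
z₊ is a simple zero of q(z) = 4*z^2 + 12*z + 4, so Res(1/q, z₊) = 1/q'(z₊) with q'(z) = 8*z + 12; and q'(z₊) = 4*(z₊ - z₋) = 4*sqrt(5).
Therefore J = (2/i) · 2πi · 1/(4*sqrt(5)) = 2*pi/(2*sqrt(5)) = sqrt(5)*pi/5

Final answer: sqrt(5)*pi/5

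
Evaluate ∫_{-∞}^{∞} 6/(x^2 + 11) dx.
6*sqrt(11)*pi/11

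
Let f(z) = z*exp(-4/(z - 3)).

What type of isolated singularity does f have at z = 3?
Let u = z - 3. Then
  e^(-4/u) = Σ_{k≥0} (-4)^k/(k!·u^k) = 1 - 4/u + 8/u^2 - 32/(3*u^3) + ...
which has infinitely many negative powers of u, so exp(-4/(z - 3)) has an essential singularity at z = 3.
The extra factor z is a nonzero polynomial; if the product had at most a pole at z = 3, dividing by that polynomial would leave exp(-4/(z - 3)) with at most a pole too — contradiction. (Equivalently, the product's Laurent series still has infinitely many negative powers.)
So the singularity is essential.

Final answer: essential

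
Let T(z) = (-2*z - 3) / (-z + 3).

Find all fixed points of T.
T(z) = z means -2*z - 3 = z*(-z + 3), i.e.
  -z^2 + 5*z + 3 = 0.
Discriminant: (5)^2 - 4*(-1)*(3) = 37, so the roots are real.
  z = (-5 ± sqrt(37))/(2*(-1))
Fixed points: {5/2 - sqrt(37)/2, 5/2 + sqrt(37)/2}

Final answer: {5/2 - sqrt(37)/2, 5/2 + sqrt(37)/2}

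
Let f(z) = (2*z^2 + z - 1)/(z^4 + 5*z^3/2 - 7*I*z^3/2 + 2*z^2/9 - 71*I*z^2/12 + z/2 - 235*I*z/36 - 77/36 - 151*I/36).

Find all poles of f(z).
The singularities of f are the zeros of the denominator. Factoring,
  z^4 + 5*z^3/2 - 7*I*z^3/2 + 2*z^2/9 - 71*I*z^2/12 + z/2 - 235*I*z/36 - 77/36 - 151*I/36 = (z + 1 - 3*I/2)*(z + 1/2 - 2*I)*(z + 1/3 + I)*(z + 2/3 - I)
so the candidates are z = -1 + 3*I/2, z = -1/2 + 2*I, z = -1/3 - I, z = -2/3 + I.

Check the numerator P(z) = 2*z^2 + z - 1 at each one:
  P(-1 + 3*I/2) = -9/2 - 9*I/2 ≠ 0, so z = -1 + 3*I/2 is a (simple) pole.
  P(-1/2 + 2*I) = -9 - 2*I ≠ 0, so z = -1/2 + 2*I is a (simple) pole.
  P(-1/3 - I) = -28/9 + I/3 ≠ 0, so z = -1/3 - I is a (simple) pole.
  P(-2/3 + I) = -25/9 - 5*I/3 ≠ 0, so z = -2/3 + I is a (simple) pole.

Poles of f: {-1 + 3*I/2, -2/3 + I, -1/2 + 2*I, -1/3 - I}

Final answer: {-1 + 3*I/2, -2/3 + I, -1/2 + 2*I, -1/3 - I}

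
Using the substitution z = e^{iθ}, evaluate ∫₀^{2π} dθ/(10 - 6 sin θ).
pi/4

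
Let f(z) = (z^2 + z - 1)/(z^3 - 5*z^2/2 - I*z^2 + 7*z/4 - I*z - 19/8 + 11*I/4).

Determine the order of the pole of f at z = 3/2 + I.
Factor the denominator:
  z^3 - 5*z^2/2 - I*z^2 + 7*z/4 - I*z - 19/8 + 11*I/4 = (z - 3/2 - I)^2*(z + 1/2 + I)

The numerator P(z) = z^2 + z - 1 has P(3/2 + I) = 7/4 + 4*I ≠ 0, so no factor of (z - 3/2 - I) cancels.
Near z = 3/2 + I we can therefore write f(z) = g(z)/(z - 3/2 - I)^2 with g analytic at 3/2 + I and g(3/2 + I) ≠ 0 (g is the numerator divided by the remaining denominator factors).

Hence z = 3/2 + I is a pole of order 2.

Final answer: 2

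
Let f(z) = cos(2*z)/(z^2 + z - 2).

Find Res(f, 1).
Write f(z) = P(z)/Q(z) with P(z) = cos(2*z) and Q(z) = z^2 + z - 2.
The denominator factors as Q(z) = (z - 1)*(z + 2), so z = 1 is a simple zero of Q and P is analytic there; z = 1 is therefore a simple pole and
  Res(f, z₀) = P(z₀)/Q'(z₀).

Q'(z) = 2*z + 1, so Q'(1) = 3.
P(1) = cos(2).

Res(f, 1) = (cos(2))/(3) = cos(2)/3

Final answer: cos(2)/3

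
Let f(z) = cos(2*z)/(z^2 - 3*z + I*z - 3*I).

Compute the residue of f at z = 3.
(3/10 - I/10)*cos(6)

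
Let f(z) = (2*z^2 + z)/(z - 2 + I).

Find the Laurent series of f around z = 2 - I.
(8 - 9*I)/(z - 2 + I) + 9 - 4*I + 2*(z - 2 + I)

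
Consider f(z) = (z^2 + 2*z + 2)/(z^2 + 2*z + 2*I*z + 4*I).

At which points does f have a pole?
{-2, -2*I}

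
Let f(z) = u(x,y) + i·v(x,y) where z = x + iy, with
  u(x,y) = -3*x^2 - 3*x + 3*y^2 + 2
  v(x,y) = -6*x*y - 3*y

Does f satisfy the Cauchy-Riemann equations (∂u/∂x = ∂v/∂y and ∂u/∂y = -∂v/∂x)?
∂u/∂x = -6*x - 3
∂v/∂y = -6*x - 3
∂u/∂y = 6*y
∂v/∂x = -6*y
∂u/∂x = ∂v/∂y and ∂u/∂y = -∂v/∂x hold identically; f is analytic.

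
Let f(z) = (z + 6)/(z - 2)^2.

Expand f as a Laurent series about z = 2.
8/(z - 2)^2 + 1/(z - 2)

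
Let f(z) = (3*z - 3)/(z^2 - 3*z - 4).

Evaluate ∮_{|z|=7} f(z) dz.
By the residue theorem, ∮_C f(z) dz = 2πi · (sum of the residues of f at the poles inside |z| = 7).

The denominator factors as (z - 4)*(z + 1), so the singularities of f are simple poles at z = 4, z = -1.
  |4|² = 16 < 49 = 7², so this pole is inside the contour.
  |-1|² = 1 < 49 = 7², so this pole is inside the contour.

With P(z) = 3*z - 3 and Q(z) = z^2 - 3*z - 4, each pole is simple, so Res(f, z₀) = P(z₀)/Q'(z₀) with Q'(z) = 2*z - 3.
  Res(f, 4) = P(4)/Q'(4) = (9)/(5) = 9/5
  Res(f, -1) = P(-1)/Q'(-1) = (-6)/(-5) = 6/5

Sum of residues inside C: 3
∮_C f(z) dz = 2πi · (3) = 6*I*pi

Final answer: 6*I*pi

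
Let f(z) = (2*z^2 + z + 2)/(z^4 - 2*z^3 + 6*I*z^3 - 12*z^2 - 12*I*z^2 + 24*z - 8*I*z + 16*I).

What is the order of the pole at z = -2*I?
Factor the denominator:
  z^4 - 2*z^3 + 6*I*z^3 - 12*z^2 - 12*I*z^2 + 24*z - 8*I*z + 16*I = (z + 2*I)^3*(z - 2)

The numerator P(z) = 2*z^2 + z + 2 has P(-2*I) = -6 - 2*I ≠ 0, so no factor of (z + 2*I) cancels.
Near z = -2*I we can therefore write f(z) = g(z)/(z + 2*I)^3 with g analytic at -2*I and g(-2*I) ≠ 0 (g is the numerator divided by the remaining denominator factors).

Hence z = -2*I is a pole of order 3.

Final answer: 3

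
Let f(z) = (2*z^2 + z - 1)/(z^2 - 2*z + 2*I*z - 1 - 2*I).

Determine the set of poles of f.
The singularities of f are the zeros of the denominator. Factoring,
  z^2 - 2*z + 2*I*z - 1 - 2*I = (z + I)*(z - 2 + I)
so the candidates are z = -I, z = 2 - I.

Check the numerator P(z) = 2*z^2 + z - 1 at each one:
  P(-I) = -3 - I ≠ 0, so z = -I is a (simple) pole.
  P(2 - I) = 7 - 9*I ≠ 0, so z = 2 - I is a (simple) pole.

Poles of f: {-I, 2 - I}

Final answer: {-I, 2 - I}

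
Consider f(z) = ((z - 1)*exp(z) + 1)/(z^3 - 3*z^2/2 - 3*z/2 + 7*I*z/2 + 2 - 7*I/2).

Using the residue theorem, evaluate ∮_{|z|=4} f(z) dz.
pi*(16/65 - 28*I/65)*exp(-3/2 + I) + pi*(-16/65 + 28*I/65)*exp(2 - I)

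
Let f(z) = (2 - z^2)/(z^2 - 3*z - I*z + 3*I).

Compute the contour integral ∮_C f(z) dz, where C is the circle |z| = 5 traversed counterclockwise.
By the residue theorem, ∮_C f(z) dz = 2πi · (sum of the residues of f at the poles inside |z| = 5).

The denominator factors as (z - I)*(z - 3), so the singularities of f are simple poles at z = I, z = 3.
  |I|² = 1 < 25 = 5², so this pole is inside the contour.
  |3|² = 9 < 25 = 5², so this pole is inside the contour.

With P(z) = 2 - z^2 and Q(z) = z^2 - 3*z - I*z + 3*I, each pole is simple, so Res(f, z₀) = P(z₀)/Q'(z₀) with Q'(z) = 2*z - 3 - I.
  Res(f, I) = P(I)/Q'(I) = (3)/(-3 + I) = -9/10 - 3*I/10
  Res(f, 3) = P(3)/Q'(3) = (-7)/(3 - I) = -21/10 - 7*I/10

Sum of residues inside C: -3 - I
∮_C f(z) dz = 2πi · (-3 - I) = pi*(2 - 6*I)

Final answer: pi*(2 - 6*I)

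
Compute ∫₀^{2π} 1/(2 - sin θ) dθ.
Call the integral J. The integrand is 2π-periodic and we integrate over a full period, so shifting θ does not change the value (θ → θ + π/2 turns sin θ into cos θ; θ → θ + π flips the sign of the trig term). Hence
  J = ∫₀^{2π} dθ/(2 + cos θ).
Put z = e^{iθ}: then cos θ = (z + 1/z)/2, dθ = dz/(iz), and z runs once counterclockwise around |z| = 1:
  J = ∮_{|z|=1} 1/(2 + (z + 1/z)/2) · dz/(iz) = (2/i) ∮_{|z|=1} dz/(z^2 + 4*z + 1).
The roots of z^2 + 4*z + 1 are z = (-2 ± sqrt(2^2 - 1^2)), with sqrt(3) = sqrt(3); their product is 1, so only z₊ = -2 + sqrt(3) lies inside the unit circle (z₋ = -2 - sqrt(3) lies outside).
z₊ is a simple zero of q(z) = z^2 + 4*z + 1, so Res(1/q, z₊) = 1/q'(z₊) with q'(z) = 2*z + 4; and q'(z₊) = (z₊ - z₋) = 2*sqrt(3).
Therefore J = (2/i) · 2πi · 1/(2*sqrt(3)) = 2*pi/(sqrt(3)) = 2*sqrt(3)*pi/3

Final answer: 2*sqrt(3)*pi/3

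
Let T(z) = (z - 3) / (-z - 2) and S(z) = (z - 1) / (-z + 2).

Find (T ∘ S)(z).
(4*z - 7)/(z - 3)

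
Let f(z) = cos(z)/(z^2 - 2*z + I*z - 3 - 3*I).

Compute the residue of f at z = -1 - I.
Write f(z) = P(z)/Q(z) with P(z) = cos(z) and Q(z) = z^2 - 2*z + I*z - 3 - 3*I.
The denominator factors as Q(z) = (z + 1 + I)*(z - 3), so z = -1 - I is a simple zero of Q and P is analytic there; z = -1 - I is therefore a simple pole and
  Res(f, z₀) = P(z₀)/Q'(z₀).

Q'(z) = 2*z - 2 + I, so Q'(-1 - I) = -4 - I.
P(-1 - I) = cos(1 + I).

Res(f, -1 - I) = (cos(1 + I))/(-4 - I) = (-4/17 + I/17)*cos(1 + I)

Final answer: (-4/17 + I/17)*cos(1 + I)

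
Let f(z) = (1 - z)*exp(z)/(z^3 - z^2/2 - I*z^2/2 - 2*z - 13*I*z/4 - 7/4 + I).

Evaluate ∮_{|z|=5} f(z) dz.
By the residue theorem, ∮_C f(z) dz = 2πi · (sum of the residues of f at the poles inside |z| = 5).

The denominator factors as (z - 2 - I)*(z - I/2)*(z + 3/2 + I), so the singularities of f are simple poles at z = 2 + I, z = I/2, z = -3/2 - I.
  |2 + I|² = 5 < 25 = 5², so this pole is inside the contour.
  |I/2|² = 1/4 < 25 = 5², so this pole is inside the contour.
  |-3/2 - I|² = 13/4 < 25 = 5², so this pole is inside the contour.

With P(z) = (1 - z)*exp(z) and Q(z) = z^3 - z^2/2 - I*z^2/2 - 2*z - 13*I*z/4 - 7/4 + I, each pole is simple, so Res(f, z₀) = P(z₀)/Q'(z₀) with Q'(z) = 3*z^2 - z - I*z - 2 - 13*I/4.
  Res(f, 2 + I) = P(2 + I)/Q'(2 + I) = ((-1 - I)*exp(2 + I))/(6 + 23*I/4) = (-188/1105 - 4*I/1105)*exp(2 + I)
  Res(f, I/2) = P(I/2)/Q'(I/2) = ((1 - I/2)*exp(I/2))/(-9/4 - 15*I/4) = (-1/51 + 13*I/51)*exp(I/2)
  Res(f, -3/2 - I) = P(-3/2 - I)/Q'(-3/2 - I) = ((5/2 + I)*exp(-3/2 - I))/(9/4 + 33*I/4) = (37/195 - 49*I/195)*exp(-3/2 - I)

Sum of residues inside C: (-188/1105 - 4*I/1105)*exp(2 + I) + (37/195 - 49*I/195)*exp(-3/2 - I) + (-1/51 + 13*I/51)*exp(I/2)
∮_C f(z) dz = 2πi · ((-188/1105 - 4*I/1105)*exp(2 + I) + (37/195 - 49*I/195)*exp(-3/2 - I) + (-1/51 + 13*I/51)*exp(I/2)) = pi*(8/1105 - 376*I/1105)*exp(2 + I) + pi*(-26/51 - 2*I/51)*exp(I/2) + pi*(98/195 + 74*I/195)*exp(-3/2 - I)

Final answer: pi*(8/1105 - 376*I/1105)*exp(2 + I) + pi*(-26/51 - 2*I/51)*exp(I/2) + pi*(98/195 + 74*I/195)*exp(-3/2 - I)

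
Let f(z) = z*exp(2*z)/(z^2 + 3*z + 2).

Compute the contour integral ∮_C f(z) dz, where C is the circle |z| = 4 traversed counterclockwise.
By the residue theorem, ∮_C f(z) dz = 2πi · (sum of the residues of f at the poles inside |z| = 4).

The denominator factors as (z + 1)*(z + 2), so the singularities of f are simple poles at z = -1, z = -2.
  |-1|² = 1 < 16 = 4², so this pole is inside the contour.
  |-2|² = 4 < 16 = 4², so this pole is inside the contour.

With P(z) = z*exp(2*z) and Q(z) = z^2 + 3*z + 2, each pole is simple, so Res(f, z₀) = P(z₀)/Q'(z₀) with Q'(z) = 2*z + 3.
  Res(f, -1) = P(-1)/Q'(-1) = (-exp(-2))/(1) = -exp(-2)
  Res(f, -2) = P(-2)/Q'(-2) = (-2*exp(-4))/(-1) = 2*exp(-4)

Sum of residues inside C: -exp(-2) + 2*exp(-4)
∮_C f(z) dz = 2πi · (-exp(-2) + 2*exp(-4)) = -2*I*pi*exp(-2) + 4*I*pi*exp(-4)

Final answer: -2*I*pi*exp(-2) + 4*I*pi*exp(-4)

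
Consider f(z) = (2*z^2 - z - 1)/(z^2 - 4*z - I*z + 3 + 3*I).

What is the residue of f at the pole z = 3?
Write f(z) = P(z)/Q(z) with P(z) = 2*z^2 - z - 1 and Q(z) = z^2 - 4*z - I*z + 3 + 3*I.
The denominator factors as Q(z) = (z - 3)*(z - 1 - I), so z = 3 is a simple zero of Q and P is analytic there; z = 3 is therefore a simple pole and
  Res(f, z₀) = P(z₀)/Q'(z₀).

Q'(z) = 2*z - 4 - I, so Q'(3) = 2 - I.
P(3) = 14.

Res(f, 3) = (14)/(2 - I) = 28/5 + 14*I/5

Final answer: 28/5 + 14*I/5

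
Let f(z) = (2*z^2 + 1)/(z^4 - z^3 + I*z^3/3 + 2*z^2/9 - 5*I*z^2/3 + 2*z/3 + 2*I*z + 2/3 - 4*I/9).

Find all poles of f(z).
The singularities of f are the zeros of the denominator. Factoring,
  z^4 - z^3 + I*z^3/3 + 2*z^2/9 - 5*I*z^2/3 + 2*z/3 + 2*I*z + 2/3 - 4*I/9 = (z - 1 - I)*(z - 1 + 2*I/3)*(z + 1 + I)*(z - I/3)
so the candidates are z = 1 + I, z = 1 - 2*I/3, z = -1 - I, z = I/3.

Check the numerator P(z) = 2*z^2 + 1 at each one:
  P(1 + I) = 1 + 4*I ≠ 0, so z = 1 + I is a (simple) pole.
  P(1 - 2*I/3) = 19/9 - 8*I/3 ≠ 0, so z = 1 - 2*I/3 is a (simple) pole.
  P(-1 - I) = 1 + 4*I ≠ 0, so z = -1 - I is a (simple) pole.
  P(I/3) = 7/9 ≠ 0, so z = I/3 is a (simple) pole.

Poles of f: {-1 - I, I/3, 1 - 2*I/3, 1 + I}

Final answer: {-1 - I, I/3, 1 - 2*I/3, 1 + I}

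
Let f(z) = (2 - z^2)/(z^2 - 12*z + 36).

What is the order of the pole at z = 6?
Factor the denominator:
  z^2 - 12*z + 36 = (z - 6)^2

The numerator P(z) = 2 - z^2 has P(6) = -34 ≠ 0, so no factor of (z - 6) cancels.
Near z = 6 we can therefore write f(z) = g(z)/(z - 6)^2 with g analytic at 6 and g(6) ≠ 0 (g is just the numerator).

Hence z = 6 is a pole of order 2.

Final answer: 2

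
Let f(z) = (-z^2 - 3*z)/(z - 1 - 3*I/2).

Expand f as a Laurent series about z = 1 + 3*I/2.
Put w = z - (1 + 3*I/2), i.e. z = w + 1 + 3*I/2. The denominator is w, so it suffices to rewrite the numerator in powers of w.

P(z) = -z^2 - 3*z
P(w + 1 + 3*I/2) = -7/4 - 15*I/2 + (-5 - 3*I)*w - w^2

Dividing each term by w:
  f = (-7/4 - 15*I/2)/w - 5 - 3*I - w

Substituting back w = z - 1 - 3*I/2:
  f(z) = (-7/4 - 15*I/2)/(z - 1 - 3*I/2) - 5 - 3*I - (z - 1 - 3*I/2)

The series is finite because the numerator is a polynomial; the negative powers form the principal part, and the coefficient of 1/(z - 1 - 3*I/2) gives Res(f, 1 + 3*I/2) = -7/4 - 15*I/2.

Final answer: (-7/4 - 15*I/2)/(z - 1 - 3*I/2) - 5 - 3*I - (z - 1 - 3*I/2)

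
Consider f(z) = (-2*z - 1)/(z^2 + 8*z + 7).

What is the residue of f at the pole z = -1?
1/6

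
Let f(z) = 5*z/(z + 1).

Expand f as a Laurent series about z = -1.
Put w = z - (-1), i.e. z = w - 1. The denominator is w, so it suffices to rewrite the numerator in powers of w.

P(z) = 5*z
P(w - 1) = -5 + 5*w

Dividing each term by w:
  f = -5/w + 5

Substituting back w = z + 1:
  f(z) = -5/(z + 1) + 5

The series is finite because the numerator is a polynomial; the negative powers form the principal part, and the coefficient of 1/(z + 1) gives Res(f, -1) = -5.

Final answer: -5/(z + 1) + 5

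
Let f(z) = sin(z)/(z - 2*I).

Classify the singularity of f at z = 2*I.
Write f(z) = g(z)/(z - 2*I) with g(z) = sin(z).
g is entire and g(2*I) = I*sinh(2) ≠ 0, so no factor of (z - 2*I) cancels: the Laurent expansion of f about z = 2*I starts at the power -1, i.e. lim_{z→z₀} (z - z₀) f(z) = I*sinh(2) is finite and nonzero.
So z = 2*I is a pole of order 1.

Final answer: pole of order 1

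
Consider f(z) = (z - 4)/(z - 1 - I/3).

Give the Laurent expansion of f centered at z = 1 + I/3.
(-3 + I/3)/(z - 1 - I/3) + 1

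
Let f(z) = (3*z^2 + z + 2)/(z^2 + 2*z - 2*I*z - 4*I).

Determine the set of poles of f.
{-2, 2*I}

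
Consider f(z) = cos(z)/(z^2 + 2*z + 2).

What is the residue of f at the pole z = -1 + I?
Write f(z) = P(z)/Q(z) with P(z) = cos(z) and Q(z) = z^2 + 2*z + 2.
The denominator factors as Q(z) = (z + 1 + I)*(z + 1 - I), so z = -1 + I is a simple zero of Q and P is analytic there; z = -1 + I is therefore a simple pole and
  Res(f, z₀) = P(z₀)/Q'(z₀).

Q'(z) = 2*z + 2, so Q'(-1 + I) = 2*I.
P(-1 + I) = cos(1 - I).

Res(f, -1 + I) = (cos(1 - I))/(2*I) = -I*cos(1 - I)/2

Final answer: -I*cos(1 - I)/2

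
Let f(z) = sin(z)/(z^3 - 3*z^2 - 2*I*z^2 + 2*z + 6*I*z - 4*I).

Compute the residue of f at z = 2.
Write f(z) = P(z)/Q(z) with P(z) = sin(z) and Q(z) = z^3 - 3*z^2 - 2*I*z^2 + 2*z + 6*I*z - 4*I.
The denominator factors as Q(z) = (z - 1)*(z - 2*I)*(z - 2), so z = 2 is a simple zero of Q and P is analytic there; z = 2 is therefore a simple pole and
  Res(f, z₀) = P(z₀)/Q'(z₀).

Q'(z) = 3*z^2 - 6*z - 4*I*z + 2 + 6*I, so Q'(2) = 2 - 2*I.
P(2) = sin(2).

Res(f, 2) = (sin(2))/(2 - 2*I) = (1/4 + I/4)*sin(2)

Final answer: (1/4 + I/4)*sin(2)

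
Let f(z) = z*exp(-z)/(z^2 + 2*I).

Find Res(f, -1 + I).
exp(1 - I)/2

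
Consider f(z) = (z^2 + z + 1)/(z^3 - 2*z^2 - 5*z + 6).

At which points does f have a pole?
The singularities of f are the zeros of the denominator. Factoring,
  z^3 - 2*z^2 - 5*z + 6 = (z - 3)*(z - 1)*(z + 2)
so the candidates are z = 3, z = 1, z = -2.

Check the numerator P(z) = z^2 + z + 1 at each one:
  P(3) = 13 ≠ 0, so z = 3 is a (simple) pole.
  P(1) = 3 ≠ 0, so z = 1 is a (simple) pole.
  P(-2) = 3 ≠ 0, so z = -2 is a (simple) pole.

Poles of f: {-2, 1, 3}

Final answer: {-2, 1, 3}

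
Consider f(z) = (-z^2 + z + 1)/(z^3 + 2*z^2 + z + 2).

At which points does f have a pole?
The singularities of f are the zeros of the denominator. Factoring,
  z^3 + 2*z^2 + z + 2 = (z - I)*(z + I)*(z + 2)
so the candidates are z = I, z = -I, z = -2.

Check the numerator P(z) = -z^2 + z + 1 at each one:
  P(I) = 2 + I ≠ 0, so z = I is a (simple) pole.
  P(-I) = 2 - I ≠ 0, so z = -I is a (simple) pole.
  P(-2) = -5 ≠ 0, so z = -2 is a (simple) pole.

Poles of f: {-2, -I, I}

Final answer: {-2, -I, I}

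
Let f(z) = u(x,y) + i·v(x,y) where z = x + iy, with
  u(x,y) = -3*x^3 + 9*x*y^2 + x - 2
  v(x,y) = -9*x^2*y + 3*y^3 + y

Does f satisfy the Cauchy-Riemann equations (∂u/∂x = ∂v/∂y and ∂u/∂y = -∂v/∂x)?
∂u/∂x = -9*x^2 + 9*y^2 + 1
∂v/∂y = -9*x^2 + 9*y^2 + 1
∂u/∂y = 18*x*y
∂v/∂x = -18*x*y
∂u/∂x = ∂v/∂y and ∂u/∂y = -∂v/∂x hold identically; f is analytic.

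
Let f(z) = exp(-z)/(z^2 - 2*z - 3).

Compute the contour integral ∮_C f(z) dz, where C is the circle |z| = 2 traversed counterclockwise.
-exp(1)*I*pi/2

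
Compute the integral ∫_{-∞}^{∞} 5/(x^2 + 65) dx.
Let f(z) = 5/(z^2 + 65). The denominator has no real zeros and deg Q - deg P = 2 ≥ 2, so the integral of f over the upper semicircle |z| = R tends to 0 as R → ∞. Closing the contour in the upper half-plane,
  ∫_{-∞}^{∞} f(x) dx = 2πi · Σ Res(f, z_k)  over the poles with Im z_k > 0.

Zeros of the denominator: z^2 + 65 = 0 gives z = ±sqrt(65)*I.
Upper half-plane: z = sqrt(65)*I (simple).

Each pole is a simple zero of Q(z) = z^2 + 65, so Res(f, z₀) = P(z₀)/Q'(z₀) with P(z) = 5, Q'(z) = 2*z:
  Res(f, sqrt(65)*I) = (5)/(2*sqrt(65)*I) = -sqrt(65)*I/26

∫_{-∞}^{∞} f(x) dx = 2πi · (-sqrt(65)*I/26) = sqrt(65)*pi/13

Final answer: sqrt(65)*pi/13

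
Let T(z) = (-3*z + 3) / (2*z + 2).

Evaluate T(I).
-3*I/2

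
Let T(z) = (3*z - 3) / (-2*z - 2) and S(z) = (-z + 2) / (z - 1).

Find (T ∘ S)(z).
(6*z - 9)/2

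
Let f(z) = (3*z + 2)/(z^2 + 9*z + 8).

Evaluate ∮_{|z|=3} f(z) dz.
-2*I*pi/7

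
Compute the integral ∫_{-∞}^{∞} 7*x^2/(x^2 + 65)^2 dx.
Let f(z) = 7*z^2/(z^2 + 65)^2. The denominator has no real zeros and deg Q - deg P = 2 ≥ 2, so the integral of f over the upper semicircle |z| = R tends to 0 as R → ∞. Closing the contour in the upper half-plane,
  ∫_{-∞}^{∞} f(x) dx = 2πi · Σ Res(f, z_k)  over the poles with Im z_k > 0.

Zeros of the denominator: z^2 + 65 = 0 gives z = ±sqrt(65)*I.
Upper half-plane: z = sqrt(65)*I (a pole of order 2).

Write f(z) = g(z)/(z - sqrt(65)*I)^2 with g(z) = 7*z^2/(z + sqrt(65)*I)^2. For a double pole, Res(f, z₀) = g'(z₀):
  g'(z) = 14*sqrt(65)*I*z/(z + sqrt(65)*I)^3
  Res(f, sqrt(65)*I) = g'(sqrt(65)*I) = -7*sqrt(65)*I/260

∫_{-∞}^{∞} f(x) dx = 2πi · (-7*sqrt(65)*I/260) = 7*sqrt(65)*pi/130

Final answer: 7*sqrt(65)*pi/130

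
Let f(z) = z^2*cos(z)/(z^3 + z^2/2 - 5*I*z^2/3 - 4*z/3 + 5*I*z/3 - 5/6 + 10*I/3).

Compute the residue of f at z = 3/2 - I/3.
Write f(z) = P(z)/Q(z) with P(z) = z^2*cos(z) and Q(z) = z^3 + z^2/2 - 5*I*z^2/3 - 4*z/3 + 5*I*z/3 - 5/6 + 10*I/3.
The denominator factors as Q(z) = (z - 3/2 + I/3)*(z + 1 - 2*I)*(z + 1), so z = 3/2 - I/3 is a simple zero of Q and P is analytic there; z = 3/2 - I/3 is therefore a simple pole and
  Res(f, z₀) = P(z₀)/Q'(z₀).

Q'(z) = 3*z^2 + z - 10*I*z/3 - 4/3 + 5*I/3, so Q'(3/2 - I/3) = 197/36 - 20*I/3.
P(3/2 - I/3) = (77/36 - I)*cos(3/2 - I/3).

Res(f, 3/2 - I/3) = ((77/36 - I)*cos(3/2 - I/3))/(197/36 - 20*I/3) = (23809/96409 + 11388*I/96409)*cos(3/2 - I/3)

Final answer: (23809/96409 + 11388*I/96409)*cos(3/2 - I/3)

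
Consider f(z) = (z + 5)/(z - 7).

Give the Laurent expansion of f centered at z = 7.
12/(z - 7) + 1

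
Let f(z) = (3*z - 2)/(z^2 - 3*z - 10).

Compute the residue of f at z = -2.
Write f(z) = P(z)/Q(z) with P(z) = 3*z - 2 and Q(z) = z^2 - 3*z - 10.
The denominator factors as Q(z) = (z + 2)*(z - 5), so z = -2 is a simple zero of Q and P is analytic there; z = -2 is therefore a simple pole and
  Res(f, z₀) = P(z₀)/Q'(z₀).

Q'(z) = 2*z - 3, so Q'(-2) = -7.
P(-2) = -8.

Res(f, -2) = (-8)/(-7) = 8/7

Final answer: 8/7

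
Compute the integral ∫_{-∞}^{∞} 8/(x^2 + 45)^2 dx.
Let f(z) = 8/(z^2 + 45)^2. The denominator has no real zeros and deg Q - deg P = 4 ≥ 2, so the integral of f over the upper semicircle |z| = R tends to 0 as R → ∞. Closing the contour in the upper half-plane,
  ∫_{-∞}^{∞} f(x) dx = 2πi · Σ Res(f, z_k)  over the poles with Im z_k > 0.

Zeros of the denominator: z^2 + 45 = 0 gives z = ±3*sqrt(5)*I.
Upper half-plane: z = 3*sqrt(5)*I (a pole of order 2).

Write f(z) = g(z)/(z - 3*sqrt(5)*I)^2 with g(z) = 8/(z + 3*sqrt(5)*I)^2. For a double pole, Res(f, z₀) = g'(z₀):
  g'(z) = -16/(z + 3*sqrt(5)*I)^3
  Res(f, 3*sqrt(5)*I) = g'(3*sqrt(5)*I) = -2*sqrt(5)*I/675

∫_{-∞}^{∞} f(x) dx = 2πi · (-2*sqrt(5)*I/675) = 4*sqrt(5)*pi/675

Final answer: 4*sqrt(5)*pi/675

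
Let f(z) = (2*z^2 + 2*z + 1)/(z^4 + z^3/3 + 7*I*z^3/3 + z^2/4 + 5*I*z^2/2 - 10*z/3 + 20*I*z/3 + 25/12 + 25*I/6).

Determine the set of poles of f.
{-1 - 2*I, -1/2 + I, -1/3 + 2*I/3, 3/2 - 2*I}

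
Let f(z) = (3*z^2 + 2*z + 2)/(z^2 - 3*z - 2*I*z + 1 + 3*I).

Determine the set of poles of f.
{1 + I, 2 + I}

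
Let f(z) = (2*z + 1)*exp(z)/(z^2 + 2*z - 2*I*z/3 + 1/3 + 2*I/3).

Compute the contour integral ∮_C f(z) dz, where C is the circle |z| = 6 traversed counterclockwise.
By the residue theorem, ∮_C f(z) dz = 2πi · (sum of the residues of f at the poles inside |z| = 6).

The denominator factors as (z + I/3)*(z + 2 - I), so the singularities of f are simple poles at z = -I/3, z = -2 + I.
  |-I/3|² = 1/9 < 36 = 6², so this pole is inside the contour.
  |-2 + I|² = 5 < 36 = 6², so this pole is inside the contour.

With P(z) = (2*z + 1)*exp(z) and Q(z) = z^2 + 2*z - 2*I*z/3 + 1/3 + 2*I/3, each pole is simple, so Res(f, z₀) = P(z₀)/Q'(z₀) with Q'(z) = 2*z + 2 - 2*I/3.
  Res(f, -I/3) = P(-I/3)/Q'(-I/3) = ((1 - 2*I/3)*exp(-I/3))/(2 - 4*I/3) = exp(-I/3)/2
  Res(f, -2 + I) = P(-2 + I)/Q'(-2 + I) = ((-3 + 2*I)*exp(-2 + I))/(-2 + 4*I/3) = 3*exp(-2 + I)/2

Sum of residues inside C: exp(-I/3)/2 + 3*exp(-2 + I)/2
∮_C f(z) dz = 2πi · (exp(-I/3)/2 + 3*exp(-2 + I)/2) = 3*I*pi*exp(-2 + I) + I*pi*exp(-I/3)

Final answer: 3*I*pi*exp(-2 + I) + I*pi*exp(-I/3)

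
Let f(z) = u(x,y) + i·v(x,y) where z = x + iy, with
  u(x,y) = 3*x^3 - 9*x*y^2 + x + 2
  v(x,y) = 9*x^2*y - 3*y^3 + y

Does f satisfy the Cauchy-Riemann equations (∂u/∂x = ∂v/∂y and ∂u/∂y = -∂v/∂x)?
∂u/∂x = 9*x^2 - 9*y^2 + 1
∂v/∂y = 9*x^2 - 9*y^2 + 1
∂u/∂y = -18*x*y
∂v/∂x = 18*x*y
∂u/∂x = ∂v/∂y and ∂u/∂y = -∂v/∂x hold identically; f is analytic.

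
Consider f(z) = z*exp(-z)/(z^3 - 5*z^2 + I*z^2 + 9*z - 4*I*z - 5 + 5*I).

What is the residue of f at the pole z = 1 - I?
Write f(z) = P(z)/Q(z) with P(z) = z*exp(-z) and Q(z) = z^3 - 5*z^2 + I*z^2 + 9*z - 4*I*z - 5 + 5*I.
The denominator factors as Q(z) = (z - 2 - I)*(z - 1 + I)*(z - 2 + I), so z = 1 - I is a simple zero of Q and P is analytic there; z = 1 - I is therefore a simple pole and
  Res(f, z₀) = P(z₀)/Q'(z₀).

Q'(z) = 3*z^2 - 10*z + 2*I*z + 9 - 4*I, so Q'(1 - I) = 1 + 2*I.
P(1 - I) = (1 - I)*exp(-1 + I).

Res(f, 1 - I) = ((1 - I)*exp(-1 + I))/(1 + 2*I) = (-1/5 - 3*I/5)*exp(-1 + I)

Final answer: (-1/5 - 3*I/5)*exp(-1 + I)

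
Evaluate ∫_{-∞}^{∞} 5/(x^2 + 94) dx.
Let f(z) = 5/(z^2 + 94). The denominator has no real zeros and deg Q - deg P = 2 ≥ 2, so the integral of f over the upper semicircle |z| = R tends to 0 as R → ∞. Closing the contour in the upper half-plane,
  ∫_{-∞}^{∞} f(x) dx = 2πi · Σ Res(f, z_k)  over the poles with Im z_k > 0.

Zeros of the denominator: z^2 + 94 = 0 gives z = ±sqrt(94)*I.
Upper half-plane: z = sqrt(94)*I (simple).

Each pole is a simple zero of Q(z) = z^2 + 94, so Res(f, z₀) = P(z₀)/Q'(z₀) with P(z) = 5, Q'(z) = 2*z:
  Res(f, sqrt(94)*I) = (5)/(2*sqrt(94)*I) = -5*sqrt(94)*I/188

∫_{-∞}^{∞} f(x) dx = 2πi · (-5*sqrt(94)*I/188) = 5*sqrt(94)*pi/94

Final answer: 5*sqrt(94)*pi/94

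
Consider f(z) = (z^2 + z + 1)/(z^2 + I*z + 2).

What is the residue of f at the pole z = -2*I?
2/3 - I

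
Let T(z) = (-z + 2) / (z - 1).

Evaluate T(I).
-3/2 - I/2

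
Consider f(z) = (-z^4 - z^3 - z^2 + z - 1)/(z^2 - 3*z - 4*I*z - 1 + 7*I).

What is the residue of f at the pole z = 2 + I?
Write f(z) = P(z)/Q(z) with P(z) = -z^4 - z^3 - z^2 + z - 1 and Q(z) = z^2 - 3*z - 4*I*z - 1 + 7*I.
The denominator factors as Q(z) = (z - 1 - 3*I)*(z - 2 - I), so z = 2 + I is a simple zero of Q and P is analytic there; z = 2 + I is therefore a simple pole and
  Res(f, z₀) = P(z₀)/Q'(z₀).

Q'(z) = 2*z - 3 - 4*I, so Q'(2 + I) = 1 - 2*I.
P(2 + I) = 3 - 38*I.

Res(f, 2 + I) = (3 - 38*I)/(1 - 2*I) = 79/5 - 32*I/5

Final answer: 79/5 - 32*I/5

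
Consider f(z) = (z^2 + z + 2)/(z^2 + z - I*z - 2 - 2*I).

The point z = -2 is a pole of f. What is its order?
Factor the denominator:
  z^2 + z - I*z - 2 - 2*I = (z + 2)*(z - 1 - I)

The numerator P(z) = z^2 + z + 2 has P(-2) = 4 ≠ 0, so no factor of (z + 2) cancels.
Near z = -2 we can therefore write f(z) = g(z)/(z + 2) with g analytic at -2 and g(-2) ≠ 0 (g is the numerator divided by the remaining denominator factors).

Hence z = -2 is a pole of order 1.

Final answer: 1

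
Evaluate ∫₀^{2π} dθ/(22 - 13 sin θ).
2*sqrt(35)*pi/105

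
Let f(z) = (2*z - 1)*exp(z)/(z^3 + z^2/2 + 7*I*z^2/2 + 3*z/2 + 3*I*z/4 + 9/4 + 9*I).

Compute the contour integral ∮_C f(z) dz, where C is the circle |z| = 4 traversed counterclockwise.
pi*(-88/45 + 64*I/45)*exp(-3*I) + pi*(8/5 - 8*I/5)*exp(-1/2 - 2*I) + pi*(16/45 + 8*I/45)*exp(3*I/2)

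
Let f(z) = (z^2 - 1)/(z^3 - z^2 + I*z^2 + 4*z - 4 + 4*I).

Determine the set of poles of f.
The singularities of f are the zeros of the denominator. Factoring,
  z^3 - z^2 + I*z^2 + 4*z - 4 + 4*I = (z - 1 + I)*(z + 2*I)*(z - 2*I)
so the candidates are z = 1 - I, z = -2*I, z = 2*I.

Check the numerator P(z) = z^2 - 1 at each one:
  P(1 - I) = -1 - 2*I ≠ 0, so z = 1 - I is a (simple) pole.
  P(-2*I) = -5 ≠ 0, so z = -2*I is a (simple) pole.
  P(2*I) = -5 ≠ 0, so z = 2*I is a (simple) pole.

Poles of f: {-2*I, 2*I, 1 - I}

Final answer: {-2*I, 2*I, 1 - I}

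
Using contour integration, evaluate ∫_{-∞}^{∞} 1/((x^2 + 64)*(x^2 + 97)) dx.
Let f(z) = 1/((z^2 + 64)*(z^2 + 97)). The denominator has no real zeros and deg Q - deg P = 4 ≥ 2, so the integral of f over the upper semicircle |z| = R tends to 0 as R → ∞. Closing the contour in the upper half-plane,
  ∫_{-∞}^{∞} f(x) dx = 2πi · Σ Res(f, z_k)  over the poles with Im z_k > 0.

Zeros of the denominator: z^2 + 97 = 0 gives z = ±sqrt(97)*I; z^2 + 64 = 0 gives z = ±8*I.
Upper half-plane: z = 8*I, z = sqrt(97)*I (simple).

Each pole is a simple zero of Q(z) = z^4 + 161*z^2 + 6208, so Res(f, z₀) = P(z₀)/Q'(z₀) with P(z) = 1, Q'(z) = 4*z^3 + 322*z:
  Res(f, 8*I) = (1)/(528*I) = -I/528
  Res(f, sqrt(97)*I) = (1)/(-66*sqrt(97)*I) = sqrt(97)*I/6402

Sum of residues: I*(-97 + 8*sqrt(97))/51216
∫_{-∞}^{∞} f(x) dx = 2πi · (I*(-97 + 8*sqrt(97))/51216) = pi*(97 - 8*sqrt(97))/25608

Final answer: pi*(97 - 8*sqrt(97))/25608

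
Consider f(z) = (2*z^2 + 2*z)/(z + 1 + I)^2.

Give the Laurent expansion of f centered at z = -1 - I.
Put w = z - (-1 - I), i.e. z = w - 1 - I. The denominator is w^2, so it suffices to rewrite the numerator in powers of w.

P(z) = 2*z^2 + 2*z
P(w - 1 - I) = -2 + 2*I + (-2 - 4*I)*w + 2*w^2

Dividing each term by w^2:
  f = (-2 + 2*I)/w^2 + (-2 - 4*I)/w + 2

Substituting back w = z + 1 + I:
  f(z) = (-2 + 2*I)/(z + 1 + I)^2 + (-2 - 4*I)/(z + 1 + I) + 2

The series is finite because the numerator is a polynomial; the negative powers form the principal part, and the coefficient of 1/(z + 1 + I) gives Res(f, -1 - I) = -2 - 4*I.

Final answer: (-2 + 2*I)/(z + 1 + I)^2 + (-2 - 4*I)/(z + 1 + I) + 2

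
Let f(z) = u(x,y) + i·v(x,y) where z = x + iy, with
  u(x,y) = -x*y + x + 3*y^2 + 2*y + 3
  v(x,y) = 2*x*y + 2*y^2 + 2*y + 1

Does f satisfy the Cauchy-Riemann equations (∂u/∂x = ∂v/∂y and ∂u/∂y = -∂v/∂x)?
∂u/∂x = 1 - y
∂v/∂y = 2*x + 4*y + 2
∂u/∂y = -x + 6*y + 2
∂v/∂x = 2*y
∂u/∂x ≠ ∂v/∂y and ∂u/∂y ≠ -∂v/∂x; the Cauchy-Riemann equations are not satisfied, so f is not analytic.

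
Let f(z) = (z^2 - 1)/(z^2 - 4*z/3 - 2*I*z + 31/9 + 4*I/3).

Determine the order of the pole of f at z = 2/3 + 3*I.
Factor the denominator:
  z^2 - 4*z/3 - 2*I*z + 31/9 + 4*I/3 = (z - 2/3 - 3*I)*(z - 2/3 + I)

The numerator P(z) = z^2 - 1 has P(2/3 + 3*I) = -86/9 + 4*I ≠ 0, so no factor of (z - 2/3 - 3*I) cancels.
Near z = 2/3 + 3*I we can therefore write f(z) = g(z)/(z - 2/3 - 3*I) with g analytic at 2/3 + 3*I and g(2/3 + 3*I) ≠ 0 (g is the numerator divided by the remaining denominator factors).

Hence z = 2/3 + 3*I is a pole of order 1.

Final answer: 1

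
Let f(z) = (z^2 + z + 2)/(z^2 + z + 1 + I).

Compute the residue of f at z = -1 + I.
Write f(z) = P(z)/Q(z) with P(z) = z^2 + z + 2 and Q(z) = z^2 + z + 1 + I.
The denominator factors as Q(z) = (z + I)*(z + 1 - I), so z = -1 + I is a simple zero of Q and P is analytic there; z = -1 + I is therefore a simple pole and
  Res(f, z₀) = P(z₀)/Q'(z₀).

Q'(z) = 2*z + 1, so Q'(-1 + I) = -1 + 2*I.
P(-1 + I) = 1 - I.

Res(f, -1 + I) = (1 - I)/(-1 + 2*I) = -3/5 - I/5

Final answer: -3/5 - I/5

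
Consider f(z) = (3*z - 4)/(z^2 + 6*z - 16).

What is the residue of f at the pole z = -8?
Write f(z) = P(z)/Q(z) with P(z) = 3*z - 4 and Q(z) = z^2 + 6*z - 16.
The denominator factors as Q(z) = (z - 2)*(z + 8), so z = -8 is a simple zero of Q and P is analytic there; z = -8 is therefore a simple pole and
  Res(f, z₀) = P(z₀)/Q'(z₀).

Q'(z) = 2*z + 6, so Q'(-8) = -10.
P(-8) = -28.

Res(f, -8) = (-28)/(-10) = 14/5

Final answer: 14/5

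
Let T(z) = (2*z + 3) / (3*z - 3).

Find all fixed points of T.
T(z) = z means 2*z + 3 = z*(3*z - 3), i.e.
  3*z^2 - 5*z - 3 = 0.
Discriminant: (-5)^2 - 4*(3)*(-3) = 61, so the roots are real.
  z = (5 ± sqrt(61))/(2*(3))
Fixed points: {5/6 - sqrt(61)/6, 5/6 + sqrt(61)/6}

Final answer: {5/6 - sqrt(61)/6, 5/6 + sqrt(61)/6}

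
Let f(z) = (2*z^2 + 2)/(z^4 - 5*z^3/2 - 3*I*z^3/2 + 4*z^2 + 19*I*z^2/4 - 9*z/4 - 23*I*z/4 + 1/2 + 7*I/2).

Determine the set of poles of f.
The singularities of f are the zeros of the denominator. Factoring,
  z^4 - 5*z^3/2 - 3*I*z^3/2 + 4*z^2 + 19*I*z^2/4 - 9*z/4 - 23*I*z/4 + 1/2 + 7*I/2 = (z - 1 + I/2)*(z - 1/2 - I)*(z - 1 + I)*(z - 2*I)
so the candidates are z = 1 - I/2, z = 1/2 + I, z = 1 - I, z = 2*I.

Check the numerator P(z) = 2*z^2 + 2 at each one:
  P(1 - I/2) = 7/2 - 2*I ≠ 0, so z = 1 - I/2 is a (simple) pole.
  P(1/2 + I) = 1/2 + 2*I ≠ 0, so z = 1/2 + I is a (simple) pole.
  P(1 - I) = 2 - 4*I ≠ 0, so z = 1 - I is a (simple) pole.
  P(2*I) = -6 ≠ 0, so z = 2*I is a (simple) pole.

Poles of f: {2*I, 1/2 + I, 1 - I, 1 - I/2}

Final answer: {2*I, 1/2 + I, 1 - I, 1 - I/2}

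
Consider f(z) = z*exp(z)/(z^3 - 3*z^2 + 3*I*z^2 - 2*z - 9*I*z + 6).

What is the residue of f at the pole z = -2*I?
Write f(z) = P(z)/Q(z) with P(z) = z*exp(z) and Q(z) = z^3 - 3*z^2 + 3*I*z^2 - 2*z - 9*I*z + 6.
The denominator factors as Q(z) = (z + 2*I)*(z - 3)*(z + I), so z = -2*I is a simple zero of Q and P is analytic there; z = -2*I is therefore a simple pole and
  Res(f, z₀) = P(z₀)/Q'(z₀).

Q'(z) = 3*z^2 - 6*z + 6*I*z - 2 - 9*I, so Q'(-2*I) = -2 + 3*I.
P(-2*I) = -2*I*exp(-2*I).

Res(f, -2*I) = (-2*I*exp(-2*I))/(-2 + 3*I) = (-6/13 + 4*I/13)*exp(-2*I)

Final answer: (-6/13 + 4*I/13)*exp(-2*I)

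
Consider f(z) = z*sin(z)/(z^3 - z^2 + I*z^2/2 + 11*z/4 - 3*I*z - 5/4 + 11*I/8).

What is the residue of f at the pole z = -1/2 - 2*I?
Write f(z) = P(z)/Q(z) with P(z) = z*sin(z) and Q(z) = z^3 - z^2 + I*z^2/2 + 11*z/4 - 3*I*z - 5/4 + 11*I/8.
The denominator factors as Q(z) = (z - 1 - 3*I/2)*(z - 1/2)*(z + 1/2 + 2*I), so z = -1/2 - 2*I is a simple zero of Q and P is analytic there; z = -1/2 - 2*I is therefore a simple pole and
  Res(f, z₀) = P(z₀)/Q'(z₀).

Q'(z) = 3*z^2 - 2*z + I*z + 11/4 - 3*I, so Q'(-1/2 - 2*I) = -11/2 + 13*I/2.
P(-1/2 - 2*I) = (1/2 + 2*I)*sin(1/2 + 2*I).

Res(f, -1/2 - 2*I) = ((1/2 + 2*I)*sin(1/2 + 2*I))/(-11/2 + 13*I/2) = (41/290 - 57*I/290)*sin(1/2 + 2*I)

Final answer: (41/290 - 57*I/290)*sin(1/2 + 2*I)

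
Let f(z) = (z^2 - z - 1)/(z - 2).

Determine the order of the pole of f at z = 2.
Factor the denominator:
  z - 2 = (z - 2)

The numerator P(z) = z^2 - z - 1 has P(2) = 1 ≠ 0, so no factor of (z - 2) cancels.
Near z = 2 we can therefore write f(z) = g(z)/(z - 2) with g analytic at 2 and g(2) ≠ 0 (g is just the numerator).

Hence z = 2 is a pole of order 1.

Final answer: 1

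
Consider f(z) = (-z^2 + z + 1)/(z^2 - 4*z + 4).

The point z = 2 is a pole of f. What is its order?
2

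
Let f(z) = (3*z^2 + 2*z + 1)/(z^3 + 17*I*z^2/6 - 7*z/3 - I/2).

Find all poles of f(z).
The singularities of f are the zeros of the denominator. Factoring,
  z^3 + 17*I*z^2/6 - 7*z/3 - I/2 = (z + I/3)*(z + 3*I/2)*(z + I)
so the candidates are z = -I/3, z = -3*I/2, z = -I.

Check the numerator P(z) = 3*z^2 + 2*z + 1 at each one:
  P(-I/3) = 2/3 - 2*I/3 ≠ 0, so z = -I/3 is a (simple) pole.
  P(-3*I/2) = -23/4 - 3*I ≠ 0, so z = -3*I/2 is a (simple) pole.
  P(-I) = -2 - 2*I ≠ 0, so z = -I is a (simple) pole.

Poles of f: {-3*I/2, -I, -I/3}

Final answer: {-3*I/2, -I, -I/3}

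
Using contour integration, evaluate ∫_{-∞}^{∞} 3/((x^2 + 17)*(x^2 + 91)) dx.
Let f(z) = 3/((z^2 + 17)*(z^2 + 91)). The denominator has no real zeros and deg Q - deg P = 4 ≥ 2, so the integral of f over the upper semicircle |z| = R tends to 0 as R → ∞. Closing the contour in the upper half-plane,
  ∫_{-∞}^{∞} f(x) dx = 2πi · Σ Res(f, z_k)  over the poles with Im z_k > 0.

Zeros of the denominator: z^2 + 17 = 0 gives z = ±sqrt(17)*I; z^2 + 91 = 0 gives z = ±sqrt(91)*I.
Upper half-plane: z = sqrt(17)*I, z = sqrt(91)*I (simple).

Each pole is a simple zero of Q(z) = z^4 + 108*z^2 + 1547, so Res(f, z₀) = P(z₀)/Q'(z₀) with P(z) = 3, Q'(z) = 4*z^3 + 216*z:
  Res(f, sqrt(17)*I) = (3)/(148*sqrt(17)*I) = -3*sqrt(17)*I/2516
  Res(f, sqrt(91)*I) = (3)/(-148*sqrt(91)*I) = 3*sqrt(91)*I/13468

Sum of residues: 3*I*(-91*sqrt(17) + 17*sqrt(91))/228956
∫_{-∞}^{∞} f(x) dx = 2πi · (3*I*(-91*sqrt(17) + 17*sqrt(91))/228956) = 3*pi*(-17*sqrt(91) + 91*sqrt(17))/114478

Final answer: 3*pi*(-17*sqrt(91) + 91*sqrt(17))/114478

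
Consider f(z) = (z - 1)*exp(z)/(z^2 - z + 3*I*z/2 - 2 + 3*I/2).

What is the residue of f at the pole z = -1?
Write f(z) = P(z)/Q(z) with P(z) = (z - 1)*exp(z) and Q(z) = z^2 - z + 3*I*z/2 - 2 + 3*I/2.
The denominator factors as Q(z) = (z - 2 + 3*I/2)*(z + 1), so z = -1 is a simple zero of Q and P is analytic there; z = -1 is therefore a simple pole and
  Res(f, z₀) = P(z₀)/Q'(z₀).

Q'(z) = 2*z - 1 + 3*I/2, so Q'(-1) = -3 + 3*I/2.
P(-1) = -2*exp(-1).

Res(f, -1) = (-2*exp(-1))/(-3 + 3*I/2) = (8/15 + 4*I/15)*exp(-1)

Final answer: (8/15 + 4*I/15)*exp(-1)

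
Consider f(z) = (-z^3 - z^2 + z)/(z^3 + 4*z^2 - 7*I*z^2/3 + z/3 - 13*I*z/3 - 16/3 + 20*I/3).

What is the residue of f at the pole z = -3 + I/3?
903/2465 - 14528*I/7395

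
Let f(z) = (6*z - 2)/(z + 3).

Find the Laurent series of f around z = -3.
Put w = z - (-3), i.e. z = w - 3. The denominator is w, so it suffices to rewrite the numerator in powers of w.

P(z) = 6*z - 2
P(w - 3) = -20 + 6*w

Dividing each term by w:
  f = -20/w + 6

Substituting back w = z + 3:
  f(z) = -20/(z + 3) + 6

The series is finite because the numerator is a polynomial; the negative powers form the principal part, and the coefficient of 1/(z + 3) gives Res(f, -3) = -20.

Final answer: -20/(z + 3) + 6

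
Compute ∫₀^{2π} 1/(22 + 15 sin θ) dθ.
2*sqrt(259)*pi/259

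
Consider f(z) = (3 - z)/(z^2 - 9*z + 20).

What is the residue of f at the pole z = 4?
Write f(z) = P(z)/Q(z) with P(z) = 3 - z and Q(z) = z^2 - 9*z + 20.
The denominator factors as Q(z) = (z - 4)*(z - 5), so z = 4 is a simple zero of Q and P is analytic there; z = 4 is therefore a simple pole and
  Res(f, z₀) = P(z₀)/Q'(z₀).

Q'(z) = 2*z - 9, so Q'(4) = -1.
P(4) = -1.

Res(f, 4) = (-1)/(-1) = 1

Final answer: 1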